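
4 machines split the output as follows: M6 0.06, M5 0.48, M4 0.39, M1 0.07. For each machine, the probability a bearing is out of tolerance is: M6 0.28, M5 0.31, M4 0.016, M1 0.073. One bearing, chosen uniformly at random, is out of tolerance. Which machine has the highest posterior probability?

By Bayes' rule, posterior ∝ prior × likelihood:
  M6: 0.06 × 0.28 = 0.0168
  M5: 0.48 × 0.31 = 0.1488
  M4: 0.39 × 0.016 = 0.00624
  M1: 0.07 × 0.073 = 0.00511
Total = 0.17695.
Largest term belongs to M5, so M5 is most probable.

M5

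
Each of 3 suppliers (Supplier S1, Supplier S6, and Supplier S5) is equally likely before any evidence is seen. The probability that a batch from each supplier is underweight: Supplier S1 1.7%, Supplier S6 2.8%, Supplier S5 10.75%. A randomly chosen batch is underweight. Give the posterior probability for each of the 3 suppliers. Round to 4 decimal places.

Supplier S1 0.1115, Supplier S6 0.1836, Supplier S5 0.7049

With a uniform prior (1/3 each), posterior ∝ likelihood:
  Supplier S1: 0.017
  Supplier S6: 0.028
  Supplier S5: 0.1075
Total = 0.1525.
P(Supplier S1 | underweight) = 0.017/0.1525 ≈ 0.1115
P(Supplier S6 | underweight) = 0.028/0.1525 ≈ 0.1836
P(Supplier S5 | underweight) = 0.1075/0.1525 ≈ 0.7049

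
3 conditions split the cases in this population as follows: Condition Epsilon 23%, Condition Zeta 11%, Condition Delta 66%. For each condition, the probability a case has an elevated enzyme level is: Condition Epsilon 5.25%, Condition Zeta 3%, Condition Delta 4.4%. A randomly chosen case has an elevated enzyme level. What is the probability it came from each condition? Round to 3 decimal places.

Compute prior × likelihood for every hypothesis:
  Condition Epsilon: 0.23 × 0.0525 = 0.012075
  Condition Zeta: 0.11 × 0.03 = 0.0033
  Condition Delta: 0.66 × 0.044 = 0.02904
Normalizing constant = 0.044415.
P(Condition Epsilon | elevated) = 0.012075/0.044415 ≈ 0.272
P(Condition Zeta | elevated) = 0.0033/0.044415 ≈ 0.074
P(Condition Delta | elevated) = 0.02904/0.044415 ≈ 0.654
(Check: 0.272+0.074+0.654 = 1.000.)

Condition Epsilon 0.272, Condition Zeta 0.074, Condition Delta 0.654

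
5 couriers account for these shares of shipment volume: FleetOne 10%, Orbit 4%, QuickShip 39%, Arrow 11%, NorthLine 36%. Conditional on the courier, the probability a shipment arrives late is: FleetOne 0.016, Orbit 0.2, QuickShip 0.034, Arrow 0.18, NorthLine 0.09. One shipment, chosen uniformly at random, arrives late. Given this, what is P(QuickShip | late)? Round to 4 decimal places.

0.1767

By Bayes' rule, posterior ∝ prior × likelihood:
  FleetOne: 0.1 × 0.016 = 0.0016
  Orbit: 0.04 × 0.2 = 0.008
  QuickShip: 0.39 × 0.034 = 0.01326
  Arrow: 0.11 × 0.18 = 0.0198
  NorthLine: 0.36 × 0.09 = 0.0324
Sum = 0.07506.
P(QuickShip | evidence) = 0.01326 / 0.07506 ≈ 0.1767.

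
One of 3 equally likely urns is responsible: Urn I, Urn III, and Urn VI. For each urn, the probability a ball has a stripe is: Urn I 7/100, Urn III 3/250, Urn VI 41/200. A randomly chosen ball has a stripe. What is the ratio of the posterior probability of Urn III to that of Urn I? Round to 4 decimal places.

0.1714

Since the prior is uniform, the posterior is proportional to the likelihood:
  Urn I: 0.07
  Urn III: 0.012
  Urn VI: 0.205
Normalizing constant = 0.287.
The ratio is 0.012 / 0.07 (the normalizer cancels) = 0.1714.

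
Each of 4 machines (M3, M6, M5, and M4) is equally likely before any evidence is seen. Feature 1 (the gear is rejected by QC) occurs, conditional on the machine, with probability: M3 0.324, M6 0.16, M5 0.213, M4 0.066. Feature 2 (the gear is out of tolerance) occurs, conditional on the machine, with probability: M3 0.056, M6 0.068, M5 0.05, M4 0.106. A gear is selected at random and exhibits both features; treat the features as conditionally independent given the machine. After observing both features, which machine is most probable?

Since the prior is uniform, the posterior is proportional to the likelihood:
  M3: 0.324 × 0.056 = 0.018144
  M6: 0.16 × 0.068 = 0.01088
  M5: 0.213 × 0.05 = 0.01065
  M4: 0.066 × 0.106 = 0.006996
Sum = 0.04667.
Largest term belongs to M3, so M3 is most probable.

M3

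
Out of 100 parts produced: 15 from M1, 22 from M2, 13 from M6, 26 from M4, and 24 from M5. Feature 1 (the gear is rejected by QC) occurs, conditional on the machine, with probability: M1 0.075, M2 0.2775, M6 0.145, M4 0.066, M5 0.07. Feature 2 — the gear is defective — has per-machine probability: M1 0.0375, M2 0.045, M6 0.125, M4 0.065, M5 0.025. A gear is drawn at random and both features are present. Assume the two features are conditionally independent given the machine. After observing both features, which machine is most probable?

By Bayes' rule, posterior ∝ prior × likelihood:
  M1: 0.15 × 0.075 × 0.0375 = 0.000421875
  M2: 0.22 × 0.2775 × 0.045 = 0.00274725
  M6: 0.13 × 0.145 × 0.125 = 0.00235625
  M4: 0.26 × 0.066 × 0.065 = 0.0011154
  M5: 0.24 × 0.07 × 0.025 = 0.00042
Sum = 0.007060775.
Largest term belongs to M2, so M2 is most probable.

M2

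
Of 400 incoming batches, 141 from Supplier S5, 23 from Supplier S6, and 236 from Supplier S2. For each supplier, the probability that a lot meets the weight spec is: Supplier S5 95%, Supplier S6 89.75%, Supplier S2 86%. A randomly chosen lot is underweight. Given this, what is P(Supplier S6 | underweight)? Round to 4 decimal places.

Taking complements, P(underweight | each) = Supplier S5 0.05, Supplier S6 0.1025, Supplier S2 0.14.
By Bayes' rule, posterior ∝ prior × likelihood:
  Supplier S5: 0.3525 × 0.05 = 0.017625
  Supplier S6: 0.0575 × 0.1025 = 0.00589375
  Supplier S2: 0.59 × 0.14 = 0.0826
Normalizing constant = 0.10611875.
P(Supplier S6 | evidence) = 0.00589375 / 0.10611875 ≈ 0.0555.

0.0555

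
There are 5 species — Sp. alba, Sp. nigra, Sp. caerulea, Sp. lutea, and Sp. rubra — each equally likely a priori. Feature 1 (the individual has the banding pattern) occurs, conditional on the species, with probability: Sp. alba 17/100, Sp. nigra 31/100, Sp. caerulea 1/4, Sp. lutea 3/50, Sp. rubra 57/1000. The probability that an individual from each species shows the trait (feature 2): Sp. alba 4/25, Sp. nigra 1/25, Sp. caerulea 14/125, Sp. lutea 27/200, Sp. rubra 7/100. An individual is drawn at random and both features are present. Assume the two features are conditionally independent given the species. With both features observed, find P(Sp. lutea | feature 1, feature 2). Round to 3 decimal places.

With a uniform prior (1/5 each), posterior ∝ likelihood:
  Sp. alba: 0.17 × 0.16 = 0.0272
  Sp. nigra: 0.31 × 0.04 = 0.0124
  Sp. caerulea: 0.25 × 0.112 = 0.028
  Sp. lutea: 0.06 × 0.135 = 0.0081
  Sp. rubra: 0.057 × 0.07 = 0.00399
Normalizing constant = 0.07969.
P(Sp. lutea | evidence) = 0.0081 / 0.07969 ≈ 0.102.

0.102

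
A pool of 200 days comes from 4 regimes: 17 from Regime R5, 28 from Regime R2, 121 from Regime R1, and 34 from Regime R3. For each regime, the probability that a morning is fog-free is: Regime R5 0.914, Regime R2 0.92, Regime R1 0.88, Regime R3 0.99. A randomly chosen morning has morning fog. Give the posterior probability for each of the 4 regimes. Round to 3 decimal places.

Taking complements, P(fog | each) = Regime R5 0.086, Regime R2 0.08, Regime R1 0.12, Regime R3 0.01.
Prior × likelihood for each hypothesis:
  Regime R5: 0.085 × 0.086 = 0.00731
  Regime R2: 0.14 × 0.08 = 0.0112
  Regime R1: 0.605 × 0.12 = 0.0726
  Regime R3: 0.17 × 0.01 = 0.0017
Sum = 0.09281.
P(Regime R5 | fog) = 0.00731/0.09281 ≈ 0.079
P(Regime R2 | fog) = 0.0112/0.09281 ≈ 0.121
P(Regime R1 | fog) = 0.0726/0.09281 ≈ 0.782
P(Regime R3 | fog) = 0.0017/0.09281 ≈ 0.018

Regime R5 0.079, Regime R2 0.121, Regime R1 0.782, Regime R3 0.018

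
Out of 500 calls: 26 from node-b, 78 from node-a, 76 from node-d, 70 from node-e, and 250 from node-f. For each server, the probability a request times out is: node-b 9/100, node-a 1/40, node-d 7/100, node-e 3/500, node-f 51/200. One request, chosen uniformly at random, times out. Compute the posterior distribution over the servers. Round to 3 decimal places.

node-b 0.032, node-a 0.026, node-d 0.072, node-e 0.006, node-f 0.864

Compute prior × likelihood for every hypothesis:
  node-b: 0.052 × 0.09 = 0.00468
  node-a: 0.156 × 0.025 = 0.0039
  node-d: 0.152 × 0.07 = 0.01064
  node-e: 0.14 × 0.006 = 0.00084
  node-f: 0.5 × 0.255 = 0.1275
Sum = 0.14756.
P(node-b | timeout) = 0.00468/0.14756 ≈ 0.032
P(node-a | timeout) = 0.0039/0.14756 ≈ 0.026
P(node-d | timeout) = 0.01064/0.14756 ≈ 0.072
P(node-e | timeout) = 0.00084/0.14756 ≈ 0.006
P(node-f | timeout) = 0.1275/0.14756 ≈ 0.864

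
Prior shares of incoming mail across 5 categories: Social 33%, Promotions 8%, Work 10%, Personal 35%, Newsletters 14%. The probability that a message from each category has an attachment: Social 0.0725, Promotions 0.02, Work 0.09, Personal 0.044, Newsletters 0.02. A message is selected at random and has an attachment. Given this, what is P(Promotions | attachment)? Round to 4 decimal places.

0.0303

Compute prior × likelihood for every hypothesis:
  Social: 0.33 × 0.0725 = 0.023925
  Promotions: 0.08 × 0.02 = 0.0016
  Work: 0.1 × 0.09 = 0.009
  Personal: 0.35 × 0.044 = 0.0154
  Newsletters: 0.14 × 0.02 = 0.0028
Total = 0.052725.
P(Promotions | evidence) = 0.0016 / 0.052725 ≈ 0.0303.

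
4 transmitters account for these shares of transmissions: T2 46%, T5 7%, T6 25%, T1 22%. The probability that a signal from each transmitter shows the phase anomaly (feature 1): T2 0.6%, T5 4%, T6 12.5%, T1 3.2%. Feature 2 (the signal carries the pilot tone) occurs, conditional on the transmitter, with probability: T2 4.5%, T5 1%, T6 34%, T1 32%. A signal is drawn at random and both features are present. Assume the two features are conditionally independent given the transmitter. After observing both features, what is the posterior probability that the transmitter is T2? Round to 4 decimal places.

By Bayes' rule, posterior ∝ prior × likelihood:
  T2: 0.46 × 0.006 × 0.045 = 0.0001242
  T5: 0.07 × 0.04 × 0.01 = 0.000028
  T6: 0.25 × 0.125 × 0.34 = 0.010625
  T1: 0.22 × 0.032 × 0.32 = 0.0022528
Total = 0.01303.
P(T2 | evidence) = 0.0001242 / 0.01303 ≈ 0.0095.

0.0095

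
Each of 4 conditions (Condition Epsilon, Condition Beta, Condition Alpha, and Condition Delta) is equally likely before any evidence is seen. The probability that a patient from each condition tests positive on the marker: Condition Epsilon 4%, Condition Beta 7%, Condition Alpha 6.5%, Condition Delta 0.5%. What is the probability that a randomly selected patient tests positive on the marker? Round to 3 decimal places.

With a uniform prior (1/4 each), posterior ∝ likelihood:
  Condition Epsilon: 0.04
  Condition Beta: 0.07
  Condition Alpha: 0.065
  Condition Delta: 0.005
P(marker-positive) = (1/4) × (0.04 + 0.07 + 0.065 + 0.005) = 0.18/4 ≈ 0.045.

0.045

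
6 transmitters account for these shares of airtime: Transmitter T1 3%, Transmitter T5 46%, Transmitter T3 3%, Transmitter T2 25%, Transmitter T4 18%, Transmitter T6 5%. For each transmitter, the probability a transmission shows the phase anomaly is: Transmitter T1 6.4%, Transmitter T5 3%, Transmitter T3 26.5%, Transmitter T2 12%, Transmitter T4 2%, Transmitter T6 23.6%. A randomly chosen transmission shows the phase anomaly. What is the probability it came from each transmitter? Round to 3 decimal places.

Prior × likelihood for each hypothesis:
  Transmitter T1: 0.03 × 0.064 = 0.00192
  Transmitter T5: 0.46 × 0.03 = 0.0138
  Transmitter T3: 0.03 × 0.265 = 0.00795
  Transmitter T2: 0.25 × 0.12 = 0.03
  Transmitter T4: 0.18 × 0.02 = 0.0036
  Transmitter T6: 0.05 × 0.236 = 0.0118
Sum = 0.06907.
P(Transmitter T1 | anomaly) = 0.00192/0.06907 ≈ 0.028
P(Transmitter T5 | anomaly) = 0.0138/0.06907 ≈ 0.200
P(Transmitter T3 | anomaly) = 0.00795/0.06907 ≈ 0.115
P(Transmitter T2 | anomaly) = 0.03/0.06907 ≈ 0.434
P(Transmitter T4 | anomaly) = 0.0036/0.06907 ≈ 0.052
P(Transmitter T6 | anomaly) = 0.0118/0.06907 ≈ 0.171

Transmitter T1 0.028, Transmitter T5 0.200, Transmitter T3 0.115, Transmitter T2 0.434, Transmitter T4 0.052, Transmitter T6 0.171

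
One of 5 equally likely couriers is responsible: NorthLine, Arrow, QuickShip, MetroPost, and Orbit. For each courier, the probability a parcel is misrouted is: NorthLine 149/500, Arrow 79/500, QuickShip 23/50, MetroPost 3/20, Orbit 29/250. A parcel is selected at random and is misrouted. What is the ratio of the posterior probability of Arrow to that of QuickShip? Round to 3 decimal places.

With a uniform prior (1/5 each), posterior ∝ likelihood:
  NorthLine: 0.298
  Arrow: 0.158
  QuickShip: 0.46
  MetroPost: 0.15
  Orbit: 0.116
Sum = 1.182.
The ratio is 0.158 / 0.46 (the normalizer cancels) = 0.343.

0.343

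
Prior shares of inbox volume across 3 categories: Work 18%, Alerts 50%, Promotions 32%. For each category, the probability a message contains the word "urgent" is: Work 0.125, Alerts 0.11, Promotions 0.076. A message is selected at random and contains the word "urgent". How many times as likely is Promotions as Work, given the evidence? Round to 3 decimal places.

Prior × likelihood for each hypothesis:
  Work: 0.18 × 0.125 = 0.0225
  Alerts: 0.5 × 0.11 = 0.055
  Promotions: 0.32 × 0.076 = 0.02432
Normalizing constant = 0.10182.
The ratio is 0.02432 / 0.0225 (the normalizer cancels) = 1.081.

1.081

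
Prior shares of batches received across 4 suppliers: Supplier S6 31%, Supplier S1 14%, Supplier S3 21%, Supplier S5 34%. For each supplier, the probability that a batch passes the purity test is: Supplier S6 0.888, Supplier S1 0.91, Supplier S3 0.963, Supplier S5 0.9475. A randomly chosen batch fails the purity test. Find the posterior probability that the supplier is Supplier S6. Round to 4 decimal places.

0.4760

Taking complements, P(off-spec | each) = Supplier S6 0.112, Supplier S1 0.09, Supplier S3 0.037, Supplier S5 0.0525.
Compute prior × likelihood for every hypothesis:
  Supplier S6: 0.31 × 0.112 = 0.03472
  Supplier S1: 0.14 × 0.09 = 0.0126
  Supplier S3: 0.21 × 0.037 = 0.00777
  Supplier S5: 0.34 × 0.0525 = 0.01785
Normalizing constant = 0.07294.
P(Supplier S6 | evidence) = 0.03472 / 0.07294 ≈ 0.4760.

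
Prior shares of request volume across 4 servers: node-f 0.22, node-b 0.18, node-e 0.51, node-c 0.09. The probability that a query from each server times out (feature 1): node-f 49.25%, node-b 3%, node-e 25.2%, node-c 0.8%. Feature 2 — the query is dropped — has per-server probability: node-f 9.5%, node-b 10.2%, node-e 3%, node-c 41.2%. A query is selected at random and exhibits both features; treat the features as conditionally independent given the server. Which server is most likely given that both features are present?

By Bayes' rule, posterior ∝ prior × likelihood:
  node-f: 0.22 × 0.4925 × 0.095 = 0.01029325
  node-b: 0.18 × 0.03 × 0.102 = 0.0005508
  node-e: 0.51 × 0.252 × 0.03 = 0.0038556
  node-c: 0.09 × 0.008 × 0.412 = 0.00029664
Total = 0.01499629.
Largest term belongs to node-f, so node-f is most probable.

node-f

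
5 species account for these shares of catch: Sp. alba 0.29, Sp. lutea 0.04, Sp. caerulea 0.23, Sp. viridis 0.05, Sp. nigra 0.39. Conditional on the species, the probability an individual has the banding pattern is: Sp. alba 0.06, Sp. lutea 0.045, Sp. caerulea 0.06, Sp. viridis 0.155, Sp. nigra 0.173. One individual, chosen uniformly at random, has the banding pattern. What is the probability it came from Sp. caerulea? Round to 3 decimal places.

Compute prior × likelihood for every hypothesis:
  Sp. alba: 0.29 × 0.06 = 0.0174
  Sp. lutea: 0.04 × 0.045 = 0.0018
  Sp. caerulea: 0.23 × 0.06 = 0.0138
  Sp. viridis: 0.05 × 0.155 = 0.00775
  Sp. nigra: 0.39 × 0.173 = 0.06747
Sum = 0.10822.
P(Sp. caerulea | evidence) = 0.0138 / 0.10822 ≈ 0.128.

0.128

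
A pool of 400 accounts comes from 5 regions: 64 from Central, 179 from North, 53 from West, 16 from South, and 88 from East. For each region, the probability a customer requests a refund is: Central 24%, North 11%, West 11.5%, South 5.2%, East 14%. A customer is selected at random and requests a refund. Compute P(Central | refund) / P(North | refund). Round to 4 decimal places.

Unnormalized posteriors (prior × likelihood):
  Central: 0.16 × 0.24 = 0.0384
  North: 0.4475 × 0.11 = 0.049225
  West: 0.1325 × 0.115 = 0.0152375
  South: 0.04 × 0.052 = 0.00208
  East: 0.22 × 0.14 = 0.0308
Total = 0.1357425.
The ratio is 0.0384 / 0.049225 (the normalizer cancels) = 0.7801.

0.7801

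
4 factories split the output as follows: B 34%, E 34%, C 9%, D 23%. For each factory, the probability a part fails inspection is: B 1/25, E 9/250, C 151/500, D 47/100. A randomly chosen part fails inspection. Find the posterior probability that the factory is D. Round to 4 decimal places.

0.6709

Unnormalized posteriors (prior × likelihood):
  B: 0.34 × 0.04 = 0.0136
  E: 0.34 × 0.036 = 0.01224
  C: 0.09 × 0.302 = 0.02718
  D: 0.23 × 0.47 = 0.1081
Normalizing constant = 0.16112.
P(D | evidence) = 0.1081 / 0.16112 ≈ 0.6709.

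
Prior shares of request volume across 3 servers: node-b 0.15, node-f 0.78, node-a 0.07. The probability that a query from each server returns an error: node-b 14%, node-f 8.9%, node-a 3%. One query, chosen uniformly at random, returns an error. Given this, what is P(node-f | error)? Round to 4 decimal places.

Prior × likelihood for each hypothesis:
  node-b: 0.15 × 0.14 = 0.021
  node-f: 0.78 × 0.089 = 0.06942
  node-a: 0.07 × 0.03 = 0.0021
Sum = 0.09252.
P(node-f | evidence) = 0.06942 / 0.09252 ≈ 0.7503.

0.7503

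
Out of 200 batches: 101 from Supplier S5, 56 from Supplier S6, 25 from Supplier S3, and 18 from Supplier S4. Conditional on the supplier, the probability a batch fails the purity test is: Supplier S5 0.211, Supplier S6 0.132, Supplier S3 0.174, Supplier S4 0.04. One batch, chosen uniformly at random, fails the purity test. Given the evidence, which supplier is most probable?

Supplier S5

Unnormalized posteriors (prior × likelihood):
  Supplier S5: 0.505 × 0.211 = 0.106555
  Supplier S6: 0.28 × 0.132 = 0.03696
  Supplier S3: 0.125 × 0.174 = 0.02175
  Supplier S4: 0.09 × 0.04 = 0.0036
Sum = 0.168865.
Largest term belongs to Supplier S5, so Supplier S5 is most probable.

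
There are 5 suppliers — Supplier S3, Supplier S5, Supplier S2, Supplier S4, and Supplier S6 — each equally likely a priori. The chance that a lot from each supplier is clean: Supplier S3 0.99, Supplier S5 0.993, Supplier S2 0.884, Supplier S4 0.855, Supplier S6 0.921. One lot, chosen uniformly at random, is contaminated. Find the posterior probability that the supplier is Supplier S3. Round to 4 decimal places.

Taking complements, P(contaminated | each) = Supplier S3 0.01, Supplier S5 0.007, Supplier S2 0.116, Supplier S4 0.145, Supplier S6 0.079.
With a uniform prior (1/5 each), posterior ∝ likelihood:
  Supplier S3: 0.01
  Supplier S5: 0.007
  Supplier S2: 0.116
  Supplier S4: 0.145
  Supplier S6: 0.079
Sum = 0.357.
P(Supplier S3 | evidence) = 0.01 / 0.357 ≈ 0.0280.

0.0280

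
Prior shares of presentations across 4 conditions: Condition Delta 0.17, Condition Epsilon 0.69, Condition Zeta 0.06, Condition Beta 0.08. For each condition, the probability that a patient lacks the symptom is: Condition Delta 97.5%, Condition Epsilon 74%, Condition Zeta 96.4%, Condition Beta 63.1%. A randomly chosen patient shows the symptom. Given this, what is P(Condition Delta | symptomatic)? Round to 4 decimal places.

Taking complements, P(symptomatic | each) = Condition Delta 0.025, Condition Epsilon 0.26, Condition Zeta 0.036, Condition Beta 0.369.
Compute prior × likelihood for every hypothesis:
  Condition Delta: 0.17 × 0.025 = 0.00425
  Condition Epsilon: 0.69 × 0.26 = 0.1794
  Condition Zeta: 0.06 × 0.036 = 0.00216
  Condition Beta: 0.08 × 0.369 = 0.02952
Normalizing constant = 0.21533.
P(Condition Delta | evidence) = 0.00425 / 0.21533 ≈ 0.0197.

0.0197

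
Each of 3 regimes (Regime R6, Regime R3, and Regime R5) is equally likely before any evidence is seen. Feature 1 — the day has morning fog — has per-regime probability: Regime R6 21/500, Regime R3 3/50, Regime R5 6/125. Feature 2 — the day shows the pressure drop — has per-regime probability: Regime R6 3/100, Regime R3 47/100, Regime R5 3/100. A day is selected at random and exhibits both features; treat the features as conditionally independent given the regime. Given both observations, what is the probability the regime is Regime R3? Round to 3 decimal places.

Since the prior is uniform, the posterior is proportional to the likelihood:
  Regime R6: 0.042 × 0.03 = 0.00126
  Regime R3: 0.06 × 0.47 = 0.0282
  Regime R5: 0.048 × 0.03 = 0.00144
Total = 0.0309.
P(Regime R3 | evidence) = 0.0282 / 0.0309 ≈ 0.913.

0.913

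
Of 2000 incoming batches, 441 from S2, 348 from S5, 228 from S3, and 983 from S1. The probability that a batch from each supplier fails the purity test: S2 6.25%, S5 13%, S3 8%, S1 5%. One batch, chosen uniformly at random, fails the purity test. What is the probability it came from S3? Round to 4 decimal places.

By Bayes' rule, posterior ∝ prior × likelihood:
  S2: 0.2205 × 0.0625 = 0.01378125
  S5: 0.174 × 0.13 = 0.02262
  S3: 0.114 × 0.08 = 0.00912
  S1: 0.4915 × 0.05 = 0.024575
Normalizing constant = 0.07009625.
P(S3 | evidence) = 0.00912 / 0.07009625 ≈ 0.1301.

0.1301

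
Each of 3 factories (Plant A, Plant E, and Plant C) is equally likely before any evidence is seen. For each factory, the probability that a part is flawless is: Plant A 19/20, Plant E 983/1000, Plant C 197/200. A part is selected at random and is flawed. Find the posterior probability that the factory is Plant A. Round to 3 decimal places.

0.610

Taking complements, P(flawed | each) = Plant A 0.05, Plant E 0.017, Plant C 0.015.
With a uniform prior (1/3 each), posterior ∝ likelihood:
  Plant A: 0.05
  Plant E: 0.017
  Plant C: 0.015
Normalizing constant = 0.082.
P(Plant A | evidence) = 0.05 / 0.082 ≈ 0.610.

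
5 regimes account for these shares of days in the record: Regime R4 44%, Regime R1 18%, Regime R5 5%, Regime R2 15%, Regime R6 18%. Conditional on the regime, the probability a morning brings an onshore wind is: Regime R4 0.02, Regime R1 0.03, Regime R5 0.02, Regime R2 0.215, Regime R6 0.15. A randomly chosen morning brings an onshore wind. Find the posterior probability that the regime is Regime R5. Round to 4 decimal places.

Compute prior × likelihood for every hypothesis:
  Regime R4: 0.44 × 0.02 = 0.0088
  Regime R1: 0.18 × 0.03 = 0.0054
  Regime R5: 0.05 × 0.02 = 0.001
  Regime R2: 0.15 × 0.215 = 0.03225
  Regime R6: 0.18 × 0.15 = 0.027
Sum = 0.07445.
P(Regime R5 | evidence) = 0.001 / 0.07445 ≈ 0.0134.

0.0134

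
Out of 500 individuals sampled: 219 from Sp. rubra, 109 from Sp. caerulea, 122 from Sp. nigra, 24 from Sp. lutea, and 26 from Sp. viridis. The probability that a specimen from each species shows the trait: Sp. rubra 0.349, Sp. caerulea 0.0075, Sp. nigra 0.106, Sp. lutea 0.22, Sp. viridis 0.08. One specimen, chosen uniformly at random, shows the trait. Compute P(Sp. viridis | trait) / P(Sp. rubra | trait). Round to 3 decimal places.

0.027

By Bayes' rule, posterior ∝ prior × likelihood:
  Sp. rubra: 0.438 × 0.349 = 0.152862
  Sp. caerulea: 0.218 × 0.0075 = 0.001635
  Sp. nigra: 0.244 × 0.106 = 0.025864
  Sp. lutea: 0.048 × 0.22 = 0.01056
  Sp. viridis: 0.052 × 0.08 = 0.00416
Sum = 0.195081.
The ratio is 0.00416 / 0.152862 (the normalizer cancels) = 0.027.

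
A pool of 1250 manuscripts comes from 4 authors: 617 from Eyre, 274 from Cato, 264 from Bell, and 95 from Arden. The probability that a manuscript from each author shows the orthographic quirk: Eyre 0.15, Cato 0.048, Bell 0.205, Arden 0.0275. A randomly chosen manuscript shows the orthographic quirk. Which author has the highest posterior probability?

Eyre

By Bayes' rule, posterior ∝ prior × likelihood:
  Eyre: 0.4936 × 0.15 = 0.07404
  Cato: 0.2192 × 0.048 = 0.0105216
  Bell: 0.2112 × 0.205 = 0.043296
  Arden: 0.076 × 0.0275 = 0.00209
Normalizing constant = 0.1299476.
Largest term belongs to Eyre, so Eyre is most probable.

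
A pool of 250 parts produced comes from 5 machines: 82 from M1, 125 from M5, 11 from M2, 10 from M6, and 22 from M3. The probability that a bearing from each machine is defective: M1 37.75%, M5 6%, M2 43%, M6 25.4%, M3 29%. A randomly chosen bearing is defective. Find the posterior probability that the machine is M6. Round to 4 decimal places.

0.0487

Compute prior × likelihood for every hypothesis:
  M1: 0.328 × 0.3775 = 0.12382
  M5: 0.5 × 0.06 = 0.03
  M2: 0.044 × 0.43 = 0.01892
  M6: 0.04 × 0.254 = 0.01016
  M3: 0.088 × 0.29 = 0.02552
Normalizing constant = 0.20842.
P(M6 | evidence) = 0.01016 / 0.20842 ≈ 0.0487.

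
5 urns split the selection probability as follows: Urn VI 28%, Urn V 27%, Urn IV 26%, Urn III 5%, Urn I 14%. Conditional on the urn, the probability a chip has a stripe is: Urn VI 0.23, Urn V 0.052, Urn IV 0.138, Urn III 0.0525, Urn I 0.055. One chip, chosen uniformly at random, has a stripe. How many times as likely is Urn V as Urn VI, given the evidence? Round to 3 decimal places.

0.218

Prior × likelihood for each hypothesis:
  Urn VI: 0.28 × 0.23 = 0.0644
  Urn V: 0.27 × 0.052 = 0.01404
  Urn IV: 0.26 × 0.138 = 0.03588
  Urn III: 0.05 × 0.0525 = 0.002625
  Urn I: 0.14 × 0.055 = 0.0077
Total = 0.124645.
The ratio is 0.01404 / 0.0644 (the normalizer cancels) = 0.218.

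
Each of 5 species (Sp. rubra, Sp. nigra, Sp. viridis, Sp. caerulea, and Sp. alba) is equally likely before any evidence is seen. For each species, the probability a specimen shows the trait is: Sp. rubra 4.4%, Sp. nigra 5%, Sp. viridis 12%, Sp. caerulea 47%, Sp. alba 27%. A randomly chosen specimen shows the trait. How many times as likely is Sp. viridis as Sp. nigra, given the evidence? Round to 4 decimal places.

Since the prior is uniform, the posterior is proportional to the likelihood:
  Sp. rubra: 0.044
  Sp. nigra: 0.05
  Sp. viridis: 0.12
  Sp. caerulea: 0.47
  Sp. alba: 0.27
Total = 0.954.
The ratio is 0.12 / 0.05 (the normalizer cancels) = 2.4000.

2.4000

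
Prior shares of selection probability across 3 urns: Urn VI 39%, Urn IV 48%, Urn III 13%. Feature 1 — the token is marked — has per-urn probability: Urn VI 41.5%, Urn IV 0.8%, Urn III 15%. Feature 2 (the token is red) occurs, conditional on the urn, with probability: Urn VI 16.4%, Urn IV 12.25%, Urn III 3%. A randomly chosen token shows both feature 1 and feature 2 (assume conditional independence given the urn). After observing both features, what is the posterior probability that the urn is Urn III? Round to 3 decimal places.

0.021

By Bayes' rule, posterior ∝ prior × likelihood:
  Urn VI: 0.39 × 0.415 × 0.164 = 0.0265434
  Urn IV: 0.48 × 0.008 × 0.1225 = 0.0004704
  Urn III: 0.13 × 0.15 × 0.03 = 0.000585
Normalizing constant = 0.0275988.
P(Urn III | evidence) = 0.000585 / 0.0275988 ≈ 0.021.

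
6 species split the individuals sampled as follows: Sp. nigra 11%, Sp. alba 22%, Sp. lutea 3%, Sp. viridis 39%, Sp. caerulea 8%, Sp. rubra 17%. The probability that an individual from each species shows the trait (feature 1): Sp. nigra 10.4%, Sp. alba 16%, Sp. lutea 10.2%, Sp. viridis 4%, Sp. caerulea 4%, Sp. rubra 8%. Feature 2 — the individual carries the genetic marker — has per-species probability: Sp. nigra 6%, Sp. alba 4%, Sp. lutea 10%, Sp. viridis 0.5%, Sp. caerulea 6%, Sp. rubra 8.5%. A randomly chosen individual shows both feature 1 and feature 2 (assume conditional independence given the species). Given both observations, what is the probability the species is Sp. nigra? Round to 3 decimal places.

0.179

Compute prior × likelihood for every hypothesis:
  Sp. nigra: 0.11 × 0.104 × 0.06 = 0.0006864
  Sp. alba: 0.22 × 0.16 × 0.04 = 0.001408
  Sp. lutea: 0.03 × 0.102 × 0.1 = 0.000306
  Sp. viridis: 0.39 × 0.04 × 0.005 = 0.000078
  Sp. caerulea: 0.08 × 0.04 × 0.06 = 0.000192
  Sp. rubra: 0.17 × 0.08 × 0.085 = 0.001156
Total = 0.0038264.
P(Sp. nigra | evidence) = 0.0006864 / 0.0038264 ≈ 0.179.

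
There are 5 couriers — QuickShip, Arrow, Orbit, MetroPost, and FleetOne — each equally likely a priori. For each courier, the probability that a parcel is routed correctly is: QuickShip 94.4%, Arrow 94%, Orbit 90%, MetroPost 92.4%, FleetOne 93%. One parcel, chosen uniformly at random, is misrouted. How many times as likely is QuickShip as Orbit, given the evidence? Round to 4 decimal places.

Taking complements, P(misrouted | each) = QuickShip 0.056, Arrow 0.06, Orbit 0.1, MetroPost 0.076, FleetOne 0.07.
Since the prior is uniform, the posterior is proportional to the likelihood:
  QuickShip: 0.056
  Arrow: 0.06
  Orbit: 0.1
  MetroPost: 0.076
  FleetOne: 0.07
Sum = 0.362.
The ratio is 0.056 / 0.1 (the normalizer cancels) = 0.5600.

0.5600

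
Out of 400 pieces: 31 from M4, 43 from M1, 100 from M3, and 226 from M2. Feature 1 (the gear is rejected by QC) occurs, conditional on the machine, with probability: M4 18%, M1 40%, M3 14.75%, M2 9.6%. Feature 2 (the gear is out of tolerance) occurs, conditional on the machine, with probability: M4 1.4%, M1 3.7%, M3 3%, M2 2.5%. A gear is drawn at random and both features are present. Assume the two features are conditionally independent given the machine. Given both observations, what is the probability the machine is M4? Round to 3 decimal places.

0.046

Prior × likelihood for each hypothesis:
  M4: 0.0775 × 0.18 × 0.014 = 0.0001953
  M1: 0.1075 × 0.4 × 0.037 = 0.001591
  M3: 0.25 × 0.1475 × 0.03 = 0.00110625
  M2: 0.565 × 0.096 × 0.025 = 0.001356
Total = 0.00424855.
P(M4 | evidence) = 0.0001953 / 0.00424855 ≈ 0.046.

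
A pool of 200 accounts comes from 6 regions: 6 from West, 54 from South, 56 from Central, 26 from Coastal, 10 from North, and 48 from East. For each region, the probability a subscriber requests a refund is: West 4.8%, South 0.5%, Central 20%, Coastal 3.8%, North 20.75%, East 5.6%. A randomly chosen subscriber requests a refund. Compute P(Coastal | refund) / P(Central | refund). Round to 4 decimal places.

Prior × likelihood for each hypothesis:
  West: 0.03 × 0.048 = 0.00144
  South: 0.27 × 0.005 = 0.00135
  Central: 0.28 × 0.2 = 0.056
  Coastal: 0.13 × 0.038 = 0.00494
  North: 0.05 × 0.2075 = 0.010375
  East: 0.24 × 0.056 = 0.01344
Total = 0.087545.
The ratio is 0.00494 / 0.056 (the normalizer cancels) = 0.0882.

0.0882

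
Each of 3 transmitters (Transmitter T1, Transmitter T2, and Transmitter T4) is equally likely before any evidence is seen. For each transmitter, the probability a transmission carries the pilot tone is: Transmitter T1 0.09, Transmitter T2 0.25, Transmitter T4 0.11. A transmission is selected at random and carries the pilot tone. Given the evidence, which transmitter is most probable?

Since the prior is uniform, the posterior is proportional to the likelihood:
  Transmitter T1: 0.09
  Transmitter T2: 0.25
  Transmitter T4: 0.11
Normalizing constant = 0.45.
Largest term belongs to Transmitter T2, so Transmitter T2 is most probable.

Transmitter T2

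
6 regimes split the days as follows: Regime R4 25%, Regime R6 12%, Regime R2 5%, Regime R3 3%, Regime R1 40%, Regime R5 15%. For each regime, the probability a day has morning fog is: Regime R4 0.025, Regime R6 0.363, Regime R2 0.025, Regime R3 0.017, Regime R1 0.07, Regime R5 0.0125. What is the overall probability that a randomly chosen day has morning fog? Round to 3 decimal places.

0.081

By Bayes' rule, posterior ∝ prior × likelihood:
  Regime R4: 0.25 × 0.025 = 0.00625
  Regime R6: 0.12 × 0.363 = 0.04356
  Regime R2: 0.05 × 0.025 = 0.00125
  Regime R3: 0.03 × 0.017 = 0.00051
  Regime R1: 0.4 × 0.07 = 0.028
  Regime R5: 0.15 × 0.0125 = 0.001875
P(fog) = 0.00625 + 0.04356 + 0.00125 + 0.00051 + 0.028 + 0.001875 = 0.081445 → 0.081.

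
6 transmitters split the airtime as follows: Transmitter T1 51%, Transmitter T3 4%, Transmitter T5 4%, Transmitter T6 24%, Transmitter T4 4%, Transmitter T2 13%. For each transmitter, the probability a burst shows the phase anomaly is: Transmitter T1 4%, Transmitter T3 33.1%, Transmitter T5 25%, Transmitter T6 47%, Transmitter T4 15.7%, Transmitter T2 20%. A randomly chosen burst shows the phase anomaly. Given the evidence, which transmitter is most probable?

Transmitter T6

By Bayes' rule, posterior ∝ prior × likelihood:
  Transmitter T1: 0.51 × 0.04 = 0.0204
  Transmitter T3: 0.04 × 0.331 = 0.01324
  Transmitter T5: 0.04 × 0.25 = 0.01
  Transmitter T6: 0.24 × 0.47 = 0.1128
  Transmitter T4: 0.04 × 0.157 = 0.00628
  Transmitter T2: 0.13 × 0.2 = 0.026
Total = 0.18872.
Largest term belongs to Transmitter T6, so Transmitter T6 is most probable.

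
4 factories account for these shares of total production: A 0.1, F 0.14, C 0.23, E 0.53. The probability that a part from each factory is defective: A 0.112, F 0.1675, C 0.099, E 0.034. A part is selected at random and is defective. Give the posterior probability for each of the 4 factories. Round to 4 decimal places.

A 0.1485, F 0.3108, C 0.3018, E 0.2389

By Bayes' rule, posterior ∝ prior × likelihood:
  A: 0.1 × 0.112 = 0.0112
  F: 0.14 × 0.1675 = 0.02345
  C: 0.23 × 0.099 = 0.02277
  E: 0.53 × 0.034 = 0.01802
Normalizing constant = 0.07544.
P(A | defective) = 0.0112/0.07544 ≈ 0.1485
P(F | defective) = 0.02345/0.07544 ≈ 0.3108
P(C | defective) = 0.02277/0.07544 ≈ 0.3018
P(E | defective) = 0.01802/0.07544 ≈ 0.2389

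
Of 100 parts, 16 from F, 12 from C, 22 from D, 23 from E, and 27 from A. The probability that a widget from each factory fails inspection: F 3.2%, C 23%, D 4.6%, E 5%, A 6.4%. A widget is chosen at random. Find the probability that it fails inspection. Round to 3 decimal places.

Prior × likelihood for each hypothesis:
  F: 0.16 × 0.032 = 0.00512
  C: 0.12 × 0.23 = 0.0276
  D: 0.22 × 0.046 = 0.01012
  E: 0.23 × 0.05 = 0.0115
  A: 0.27 × 0.064 = 0.01728
P(nonconforming) = 0.00512 + 0.0276 + 0.01012 + 0.0115 + 0.01728 = 0.07162 → 0.072.

0.072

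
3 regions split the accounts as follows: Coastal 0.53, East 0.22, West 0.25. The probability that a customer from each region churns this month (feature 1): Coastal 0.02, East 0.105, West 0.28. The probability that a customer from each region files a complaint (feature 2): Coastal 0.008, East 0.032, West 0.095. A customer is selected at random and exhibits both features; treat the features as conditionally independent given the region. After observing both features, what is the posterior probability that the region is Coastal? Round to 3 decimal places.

By Bayes' rule, posterior ∝ prior × likelihood:
  Coastal: 0.53 × 0.02 × 0.008 = 0.0000848
  East: 0.22 × 0.105 × 0.032 = 0.0007392
  West: 0.25 × 0.28 × 0.095 = 0.00665
Sum = 0.007474.
P(Coastal | evidence) = 0.0000848 / 0.007474 ≈ 0.011.

0.011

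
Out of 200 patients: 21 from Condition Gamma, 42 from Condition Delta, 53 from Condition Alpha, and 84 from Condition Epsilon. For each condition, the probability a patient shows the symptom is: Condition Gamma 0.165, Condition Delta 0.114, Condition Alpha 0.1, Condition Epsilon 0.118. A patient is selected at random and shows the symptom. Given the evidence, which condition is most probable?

By Bayes' rule, posterior ∝ prior × likelihood:
  Condition Gamma: 0.105 × 0.165 = 0.017325
  Condition Delta: 0.21 × 0.114 = 0.02394
  Condition Alpha: 0.265 × 0.1 = 0.0265
  Condition Epsilon: 0.42 × 0.118 = 0.04956
Total = 0.117325.
Largest term belongs to Condition Epsilon, so Condition Epsilon is most probable.

Condition Epsilon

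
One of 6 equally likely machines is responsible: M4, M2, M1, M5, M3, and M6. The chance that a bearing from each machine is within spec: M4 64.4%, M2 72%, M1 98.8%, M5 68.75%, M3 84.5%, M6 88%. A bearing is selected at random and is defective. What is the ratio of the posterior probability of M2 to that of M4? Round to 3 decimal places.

0.787

Taking complements, P(defective | each) = M4 0.356, M2 0.28, M1 0.012, M5 0.3125, M3 0.155, M6 0.12.
With a uniform prior (1/6 each), posterior ∝ likelihood:
  M4: 0.356
  M2: 0.28
  M1: 0.012
  M5: 0.3125
  M3: 0.155
  M6: 0.12
Total = 1.2355.
The ratio is 0.28 / 0.356 (the normalizer cancels) = 0.787.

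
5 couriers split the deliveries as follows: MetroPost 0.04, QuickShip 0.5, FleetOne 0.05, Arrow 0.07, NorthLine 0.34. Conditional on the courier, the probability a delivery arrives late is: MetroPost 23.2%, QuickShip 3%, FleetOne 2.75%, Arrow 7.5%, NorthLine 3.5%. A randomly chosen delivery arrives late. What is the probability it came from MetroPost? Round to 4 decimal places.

0.2168

Compute prior × likelihood for every hypothesis:
  MetroPost: 0.04 × 0.232 = 0.00928
  QuickShip: 0.5 × 0.03 = 0.015
  FleetOne: 0.05 × 0.0275 = 0.001375
  Arrow: 0.07 × 0.075 = 0.00525
  NorthLine: 0.34 × 0.035 = 0.0119
Total = 0.042805.
P(MetroPost | evidence) = 0.00928 / 0.042805 ≈ 0.2168.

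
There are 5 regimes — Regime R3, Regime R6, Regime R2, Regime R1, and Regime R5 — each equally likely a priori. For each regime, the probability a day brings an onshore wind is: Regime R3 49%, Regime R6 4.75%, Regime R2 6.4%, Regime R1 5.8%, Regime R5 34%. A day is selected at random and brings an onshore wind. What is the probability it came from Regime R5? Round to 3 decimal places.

0.340

With a uniform prior (1/5 each), posterior ∝ likelihood:
  Regime R3: 0.49
  Regime R6: 0.0475
  Regime R2: 0.064
  Regime R1: 0.058
  Regime R5: 0.34
Sum = 0.9995.
P(Regime R5 | evidence) = 0.34 / 0.9995 ≈ 0.340.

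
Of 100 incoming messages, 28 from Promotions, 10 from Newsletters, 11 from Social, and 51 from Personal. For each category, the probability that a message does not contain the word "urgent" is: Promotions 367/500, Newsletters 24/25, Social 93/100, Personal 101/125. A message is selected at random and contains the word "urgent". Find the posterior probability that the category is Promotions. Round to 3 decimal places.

0.405

Taking complements, P(urgent-flag | each) = Promotions 0.266, Newsletters 0.04, Social 0.07, Personal 0.192.
By Bayes' rule, posterior ∝ prior × likelihood:
  Promotions: 0.28 × 0.266 = 0.07448
  Newsletters: 0.1 × 0.04 = 0.004
  Social: 0.11 × 0.07 = 0.0077
  Personal: 0.51 × 0.192 = 0.09792
Normalizing constant = 0.1841.
P(Promotions | evidence) = 0.07448 / 0.1841 ≈ 0.405.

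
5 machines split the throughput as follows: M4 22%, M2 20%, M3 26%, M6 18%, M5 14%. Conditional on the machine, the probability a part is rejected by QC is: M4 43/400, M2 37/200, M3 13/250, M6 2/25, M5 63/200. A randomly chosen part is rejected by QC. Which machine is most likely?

Prior × likelihood for each hypothesis:
  M4: 0.22 × 0.1075 = 0.02365
  M2: 0.2 × 0.185 = 0.037
  M3: 0.26 × 0.052 = 0.01352
  M6: 0.18 × 0.08 = 0.0144
  M5: 0.14 × 0.315 = 0.0441
Total = 0.13267.
Largest term belongs to M5, so M5 is most probable.

M5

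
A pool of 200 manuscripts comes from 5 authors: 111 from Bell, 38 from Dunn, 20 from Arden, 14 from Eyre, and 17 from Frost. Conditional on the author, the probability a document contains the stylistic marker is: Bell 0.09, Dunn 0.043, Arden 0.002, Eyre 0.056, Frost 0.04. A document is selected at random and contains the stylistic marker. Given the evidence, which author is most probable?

Compute prior × likelihood for every hypothesis:
  Bell: 0.555 × 0.09 = 0.04995
  Dunn: 0.19 × 0.043 = 0.00817
  Arden: 0.1 × 0.002 = 0.0002
  Eyre: 0.07 × 0.056 = 0.00392
  Frost: 0.085 × 0.04 = 0.0034
Sum = 0.06564.
Largest term belongs to Bell, so Bell is most probable.

Bell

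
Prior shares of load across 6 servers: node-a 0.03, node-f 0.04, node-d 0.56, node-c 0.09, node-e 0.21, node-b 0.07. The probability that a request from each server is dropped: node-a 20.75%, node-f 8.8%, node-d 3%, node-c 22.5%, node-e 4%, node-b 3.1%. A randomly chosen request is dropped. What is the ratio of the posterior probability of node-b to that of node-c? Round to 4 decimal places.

0.1072

Compute prior × likelihood for every hypothesis:
  node-a: 0.03 × 0.2075 = 0.006225
  node-f: 0.04 × 0.088 = 0.00352
  node-d: 0.56 × 0.03 = 0.0168
  node-c: 0.09 × 0.225 = 0.02025
  node-e: 0.21 × 0.04 = 0.0084
  node-b: 0.07 × 0.031 = 0.00217
Total = 0.057365.
The ratio is 0.00217 / 0.02025 (the normalizer cancels) = 0.1072.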